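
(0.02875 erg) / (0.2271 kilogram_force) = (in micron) 0.001291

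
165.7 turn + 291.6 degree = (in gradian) 6.66e+04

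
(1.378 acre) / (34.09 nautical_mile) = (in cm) 8.833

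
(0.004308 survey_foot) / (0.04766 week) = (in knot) 8.855e-08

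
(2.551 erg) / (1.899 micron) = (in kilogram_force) 0.0137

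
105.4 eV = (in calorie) 4.036e-18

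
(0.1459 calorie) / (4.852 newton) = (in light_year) 1.33e-17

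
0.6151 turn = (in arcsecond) 7.972e+05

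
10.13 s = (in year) 3.212e-07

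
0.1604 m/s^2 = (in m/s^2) 0.1604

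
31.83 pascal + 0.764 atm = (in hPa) 774.4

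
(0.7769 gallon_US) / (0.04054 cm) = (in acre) 0.001793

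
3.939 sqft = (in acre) 9.043e-05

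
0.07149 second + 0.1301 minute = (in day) 9.117e-05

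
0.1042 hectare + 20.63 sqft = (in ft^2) 1.124e+04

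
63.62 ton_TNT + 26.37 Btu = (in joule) 2.662e+11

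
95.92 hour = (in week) 0.571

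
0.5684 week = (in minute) 5729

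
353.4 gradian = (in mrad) 5551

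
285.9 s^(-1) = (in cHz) 2.859e+04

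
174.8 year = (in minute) 9.187e+07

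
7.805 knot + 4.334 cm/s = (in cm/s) 405.9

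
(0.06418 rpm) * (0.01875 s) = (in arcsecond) 25.99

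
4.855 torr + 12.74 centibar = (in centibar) 13.39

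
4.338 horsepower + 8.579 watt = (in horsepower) 4.35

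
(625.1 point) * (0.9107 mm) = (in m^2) 0.0002008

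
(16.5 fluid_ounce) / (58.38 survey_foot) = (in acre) 6.776e-09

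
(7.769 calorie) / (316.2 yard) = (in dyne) 1.124e+04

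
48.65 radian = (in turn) 7.743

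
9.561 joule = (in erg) 9.561e+07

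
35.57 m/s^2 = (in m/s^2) 35.57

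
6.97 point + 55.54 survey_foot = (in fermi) 1.693e+16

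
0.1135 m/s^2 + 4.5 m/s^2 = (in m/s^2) 4.614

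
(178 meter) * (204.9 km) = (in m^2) 3.647e+07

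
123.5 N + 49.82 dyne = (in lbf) 27.76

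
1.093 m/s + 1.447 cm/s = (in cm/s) 110.7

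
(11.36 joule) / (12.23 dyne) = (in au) 6.209e-07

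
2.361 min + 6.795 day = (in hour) 163.1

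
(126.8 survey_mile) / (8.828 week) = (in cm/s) 3.822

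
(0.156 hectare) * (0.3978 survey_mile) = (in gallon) 2.638e+08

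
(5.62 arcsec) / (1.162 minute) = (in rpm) 3.732e-06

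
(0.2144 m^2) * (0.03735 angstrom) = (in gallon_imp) 1.761e-10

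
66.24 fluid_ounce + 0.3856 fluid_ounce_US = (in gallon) 0.5205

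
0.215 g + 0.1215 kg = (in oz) 4.293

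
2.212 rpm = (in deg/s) 13.27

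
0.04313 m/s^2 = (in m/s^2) 0.04313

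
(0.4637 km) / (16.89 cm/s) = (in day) 0.03178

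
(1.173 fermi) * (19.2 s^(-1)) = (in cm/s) 2.252e-12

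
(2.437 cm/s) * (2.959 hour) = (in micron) 2.596e+08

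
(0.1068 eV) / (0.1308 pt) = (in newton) 3.708e-16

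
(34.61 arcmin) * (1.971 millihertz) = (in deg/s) 0.001137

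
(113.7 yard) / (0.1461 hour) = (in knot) 0.3842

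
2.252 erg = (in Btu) 2.134e-10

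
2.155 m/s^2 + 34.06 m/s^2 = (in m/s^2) 36.22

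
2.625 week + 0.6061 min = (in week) 2.625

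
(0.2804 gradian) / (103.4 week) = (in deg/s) 4.035e-09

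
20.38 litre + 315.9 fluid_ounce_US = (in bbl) 0.1869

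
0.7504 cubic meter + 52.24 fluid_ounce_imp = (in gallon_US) 198.6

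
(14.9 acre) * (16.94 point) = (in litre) 3.603e+05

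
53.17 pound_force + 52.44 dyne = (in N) 236.5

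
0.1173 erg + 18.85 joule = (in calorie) 4.505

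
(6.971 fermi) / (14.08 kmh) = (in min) 2.971e-17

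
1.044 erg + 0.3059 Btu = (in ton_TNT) 7.714e-08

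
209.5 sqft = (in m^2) 19.46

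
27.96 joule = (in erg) 2.796e+08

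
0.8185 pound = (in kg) 0.3713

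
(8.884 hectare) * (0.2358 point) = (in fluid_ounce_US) 2.499e+05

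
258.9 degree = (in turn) 0.7192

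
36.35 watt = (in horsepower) 0.04875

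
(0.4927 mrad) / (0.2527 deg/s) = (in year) 3.542e-09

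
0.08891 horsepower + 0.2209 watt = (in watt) 66.52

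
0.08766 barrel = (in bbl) 0.08766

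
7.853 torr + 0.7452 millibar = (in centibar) 1.122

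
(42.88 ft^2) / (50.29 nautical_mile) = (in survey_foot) 0.0001403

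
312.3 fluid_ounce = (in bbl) 0.05809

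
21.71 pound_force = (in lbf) 21.71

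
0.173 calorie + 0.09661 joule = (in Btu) 0.0007776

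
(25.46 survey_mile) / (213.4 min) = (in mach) 0.009398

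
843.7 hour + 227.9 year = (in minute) 1.198e+08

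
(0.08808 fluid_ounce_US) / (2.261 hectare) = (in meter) 1.152e-10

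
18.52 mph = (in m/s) 8.279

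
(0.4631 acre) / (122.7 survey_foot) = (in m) 50.11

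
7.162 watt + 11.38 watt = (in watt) 18.54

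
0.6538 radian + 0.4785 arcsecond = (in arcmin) 2248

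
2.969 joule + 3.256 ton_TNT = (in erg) 1.362e+17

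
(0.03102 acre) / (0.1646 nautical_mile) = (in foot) 1.351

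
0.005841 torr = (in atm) 7.686e-06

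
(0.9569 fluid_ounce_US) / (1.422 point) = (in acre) 1.394e-05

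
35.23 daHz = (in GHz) 3.523e-07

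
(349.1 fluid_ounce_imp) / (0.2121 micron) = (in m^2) 4.677e+04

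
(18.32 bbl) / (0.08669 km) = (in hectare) 3.36e-06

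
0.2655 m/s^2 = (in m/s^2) 0.2655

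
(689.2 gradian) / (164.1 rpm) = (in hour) 0.000175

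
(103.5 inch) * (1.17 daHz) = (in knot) 59.79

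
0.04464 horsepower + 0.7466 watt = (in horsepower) 0.04564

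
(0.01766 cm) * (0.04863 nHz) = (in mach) 2.522e-17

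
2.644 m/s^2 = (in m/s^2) 2.644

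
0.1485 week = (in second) 8.981e+04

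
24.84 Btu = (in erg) 2.621e+11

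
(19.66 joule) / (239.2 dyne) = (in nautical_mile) 4.438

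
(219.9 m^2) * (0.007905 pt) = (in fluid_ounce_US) 20.74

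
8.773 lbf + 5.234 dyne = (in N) 39.02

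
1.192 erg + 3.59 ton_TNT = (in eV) 9.375e+28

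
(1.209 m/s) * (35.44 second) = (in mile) 0.02662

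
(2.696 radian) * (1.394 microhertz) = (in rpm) 3.589e-05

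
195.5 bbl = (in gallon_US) 8211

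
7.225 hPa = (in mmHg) 5.419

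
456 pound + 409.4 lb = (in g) 3.925e+05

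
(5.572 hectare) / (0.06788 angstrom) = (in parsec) 0.266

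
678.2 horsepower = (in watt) 5.057e+05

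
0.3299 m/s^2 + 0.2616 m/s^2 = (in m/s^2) 0.5915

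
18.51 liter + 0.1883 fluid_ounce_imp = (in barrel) 0.1165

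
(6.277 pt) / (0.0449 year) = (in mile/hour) 3.498e-09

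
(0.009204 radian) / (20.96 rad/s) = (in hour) 1.22e-07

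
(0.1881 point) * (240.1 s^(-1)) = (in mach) 4.679e-05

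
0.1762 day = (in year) 0.0004827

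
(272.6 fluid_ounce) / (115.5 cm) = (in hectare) 6.98e-07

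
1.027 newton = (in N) 1.027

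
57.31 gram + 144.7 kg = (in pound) 319.1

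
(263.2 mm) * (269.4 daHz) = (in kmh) 2553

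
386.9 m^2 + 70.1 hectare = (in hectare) 70.14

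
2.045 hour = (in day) 0.08521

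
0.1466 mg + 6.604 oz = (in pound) 0.4128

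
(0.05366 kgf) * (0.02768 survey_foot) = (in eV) 2.771e+16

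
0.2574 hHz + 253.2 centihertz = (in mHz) 2.827e+04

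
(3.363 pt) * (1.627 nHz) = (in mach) 5.669e-15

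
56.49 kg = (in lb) 124.5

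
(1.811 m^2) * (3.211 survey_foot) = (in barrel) 11.15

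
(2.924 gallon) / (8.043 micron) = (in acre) 0.3401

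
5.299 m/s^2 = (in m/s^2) 5.299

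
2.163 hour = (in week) 0.01287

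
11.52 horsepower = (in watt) 8590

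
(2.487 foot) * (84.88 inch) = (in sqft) 17.59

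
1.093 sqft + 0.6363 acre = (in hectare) 0.2575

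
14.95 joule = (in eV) 9.331e+19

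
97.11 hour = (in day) 4.046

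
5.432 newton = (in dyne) 5.432e+05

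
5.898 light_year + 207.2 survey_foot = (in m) 5.58e+16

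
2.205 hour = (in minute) 132.3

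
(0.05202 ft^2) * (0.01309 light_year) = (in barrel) 3.764e+12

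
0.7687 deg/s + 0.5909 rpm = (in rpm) 0.719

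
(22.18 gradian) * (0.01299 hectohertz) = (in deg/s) 25.93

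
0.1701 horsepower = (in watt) 126.8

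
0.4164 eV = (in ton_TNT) 1.595e-29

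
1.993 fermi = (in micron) 1.993e-09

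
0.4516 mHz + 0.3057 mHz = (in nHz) 7.573e+05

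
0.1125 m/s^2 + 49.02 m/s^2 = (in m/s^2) 49.13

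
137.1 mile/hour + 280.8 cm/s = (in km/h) 230.7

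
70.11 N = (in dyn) 7.011e+06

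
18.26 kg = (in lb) 40.26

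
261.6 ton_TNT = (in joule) 1.095e+12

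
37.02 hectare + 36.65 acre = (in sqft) 5.581e+06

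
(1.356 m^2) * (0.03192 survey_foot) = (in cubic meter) 0.01319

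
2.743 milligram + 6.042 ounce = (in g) 171.3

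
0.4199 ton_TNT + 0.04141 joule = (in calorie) 4.199e+08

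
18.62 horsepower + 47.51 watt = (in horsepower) 18.68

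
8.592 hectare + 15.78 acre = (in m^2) 1.498e+05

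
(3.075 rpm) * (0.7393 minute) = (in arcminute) 4.91e+04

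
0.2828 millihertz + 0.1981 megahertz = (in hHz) 1981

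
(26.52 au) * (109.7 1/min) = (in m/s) 7.254e+12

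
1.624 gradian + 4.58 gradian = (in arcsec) 2.01e+04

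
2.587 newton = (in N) 2.587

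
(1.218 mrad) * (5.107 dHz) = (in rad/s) 0.000622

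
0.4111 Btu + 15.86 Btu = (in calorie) 4103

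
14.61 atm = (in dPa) 1.48e+07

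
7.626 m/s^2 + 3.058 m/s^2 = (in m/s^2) 10.68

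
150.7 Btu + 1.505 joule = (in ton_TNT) 3.8e-05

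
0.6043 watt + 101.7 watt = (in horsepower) 0.1372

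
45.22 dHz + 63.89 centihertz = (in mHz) 5161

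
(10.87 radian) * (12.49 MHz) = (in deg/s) 7.779e+09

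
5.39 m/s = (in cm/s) 539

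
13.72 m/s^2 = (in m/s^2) 13.72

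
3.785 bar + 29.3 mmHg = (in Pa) 3.824e+05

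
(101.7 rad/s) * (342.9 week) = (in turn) 3.357e+09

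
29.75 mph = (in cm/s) 1330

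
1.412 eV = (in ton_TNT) 5.407e-29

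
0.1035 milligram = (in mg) 0.1035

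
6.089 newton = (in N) 6.089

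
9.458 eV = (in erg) 1.515e-11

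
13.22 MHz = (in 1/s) 1.322e+07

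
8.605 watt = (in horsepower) 0.01154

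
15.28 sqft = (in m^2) 1.42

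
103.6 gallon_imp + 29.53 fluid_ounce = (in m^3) 0.4718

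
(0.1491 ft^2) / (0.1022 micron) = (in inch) 5.336e+06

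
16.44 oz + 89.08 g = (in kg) 0.5551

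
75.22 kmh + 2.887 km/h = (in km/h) 78.11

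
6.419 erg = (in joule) 6.419e-07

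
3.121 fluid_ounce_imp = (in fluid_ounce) 2.999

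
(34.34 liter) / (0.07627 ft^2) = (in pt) 1.374e+04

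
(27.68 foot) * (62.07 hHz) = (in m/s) 5.237e+04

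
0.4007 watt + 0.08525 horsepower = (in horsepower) 0.08579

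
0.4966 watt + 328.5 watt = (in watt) 329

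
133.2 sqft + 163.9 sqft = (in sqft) 297.1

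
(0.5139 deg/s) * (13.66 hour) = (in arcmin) 1.516e+06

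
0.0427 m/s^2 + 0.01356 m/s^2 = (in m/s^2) 0.05626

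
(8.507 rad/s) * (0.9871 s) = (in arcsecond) 1.732e+06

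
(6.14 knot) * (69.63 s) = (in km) 0.2199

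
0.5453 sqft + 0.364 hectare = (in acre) 0.8995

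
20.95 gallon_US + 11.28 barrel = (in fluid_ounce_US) 6.332e+04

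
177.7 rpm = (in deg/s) 1066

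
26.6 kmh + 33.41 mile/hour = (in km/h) 80.37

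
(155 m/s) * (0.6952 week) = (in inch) 2.566e+09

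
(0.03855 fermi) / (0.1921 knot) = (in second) 3.901e-16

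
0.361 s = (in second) 0.361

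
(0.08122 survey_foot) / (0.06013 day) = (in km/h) 1.715e-05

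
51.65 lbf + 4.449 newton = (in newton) 234.2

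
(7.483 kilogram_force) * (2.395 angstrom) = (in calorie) 4.201e-09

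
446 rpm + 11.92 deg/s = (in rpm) 448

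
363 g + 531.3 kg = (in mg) 5.317e+08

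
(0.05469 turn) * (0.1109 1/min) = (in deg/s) 0.03639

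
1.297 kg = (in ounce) 45.75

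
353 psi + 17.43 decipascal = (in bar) 24.34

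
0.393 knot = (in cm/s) 20.22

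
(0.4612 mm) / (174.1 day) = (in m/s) 3.066e-11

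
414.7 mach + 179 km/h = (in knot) 2.746e+05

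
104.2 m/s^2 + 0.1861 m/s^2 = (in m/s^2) 104.4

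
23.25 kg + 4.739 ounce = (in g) 2.338e+04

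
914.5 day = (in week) 130.6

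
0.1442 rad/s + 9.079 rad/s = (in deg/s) 528.5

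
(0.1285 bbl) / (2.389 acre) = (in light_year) 2.234e-22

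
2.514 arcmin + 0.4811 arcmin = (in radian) 0.0008712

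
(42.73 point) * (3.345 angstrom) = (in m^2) 5.042e-12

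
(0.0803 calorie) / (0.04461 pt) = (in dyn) 2.135e+09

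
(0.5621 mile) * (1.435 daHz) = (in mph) 2.904e+04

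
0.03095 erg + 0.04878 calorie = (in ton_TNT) 4.878e-11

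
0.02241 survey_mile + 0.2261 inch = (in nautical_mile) 0.01948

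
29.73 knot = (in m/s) 15.29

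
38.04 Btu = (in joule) 4.013e+04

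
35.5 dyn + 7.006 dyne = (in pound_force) 9.556e-05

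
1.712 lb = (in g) 776.6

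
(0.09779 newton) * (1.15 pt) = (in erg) 396.7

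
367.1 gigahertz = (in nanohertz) 3.671e+20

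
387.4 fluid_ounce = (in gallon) 3.027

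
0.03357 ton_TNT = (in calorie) 3.357e+07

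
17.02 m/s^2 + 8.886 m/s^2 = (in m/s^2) 25.91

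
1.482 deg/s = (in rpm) 0.247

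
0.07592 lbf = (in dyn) 3.377e+04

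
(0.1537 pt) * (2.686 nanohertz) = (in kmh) 5.243e-13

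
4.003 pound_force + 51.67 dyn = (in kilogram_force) 1.816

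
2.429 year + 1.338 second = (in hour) 2.128e+04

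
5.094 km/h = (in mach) 0.004156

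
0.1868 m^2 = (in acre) 4.616e-05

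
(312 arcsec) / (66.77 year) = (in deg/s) 4.116e-11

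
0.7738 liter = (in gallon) 0.2044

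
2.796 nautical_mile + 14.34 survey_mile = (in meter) 2.826e+04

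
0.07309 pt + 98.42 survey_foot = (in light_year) 3.171e-15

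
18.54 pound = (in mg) 8.41e+06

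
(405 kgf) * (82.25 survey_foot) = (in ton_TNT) 2.38e-05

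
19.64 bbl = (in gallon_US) 824.9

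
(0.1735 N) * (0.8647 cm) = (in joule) 0.0015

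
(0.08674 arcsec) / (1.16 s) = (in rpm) 3.462e-06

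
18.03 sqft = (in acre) 0.0004139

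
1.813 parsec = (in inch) 2.202e+18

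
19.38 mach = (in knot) 1.283e+04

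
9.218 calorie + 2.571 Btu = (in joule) 2751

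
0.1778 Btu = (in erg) 1.876e+09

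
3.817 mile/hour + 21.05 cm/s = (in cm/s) 191.7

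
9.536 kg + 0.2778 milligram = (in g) 9536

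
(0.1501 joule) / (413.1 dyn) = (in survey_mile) 0.02258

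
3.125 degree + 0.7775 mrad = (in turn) 0.008804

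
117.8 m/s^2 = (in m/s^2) 117.8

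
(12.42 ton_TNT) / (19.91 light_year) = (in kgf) 2.813e-08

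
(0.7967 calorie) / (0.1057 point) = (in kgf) 9116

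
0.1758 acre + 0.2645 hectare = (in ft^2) 3.613e+04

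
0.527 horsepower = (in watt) 393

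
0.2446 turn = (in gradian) 97.84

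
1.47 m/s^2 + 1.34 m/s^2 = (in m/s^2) 2.81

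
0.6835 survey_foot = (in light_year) 2.202e-17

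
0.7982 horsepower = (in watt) 595.2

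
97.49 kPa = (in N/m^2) 9.749e+04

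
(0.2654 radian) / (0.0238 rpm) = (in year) 3.377e-06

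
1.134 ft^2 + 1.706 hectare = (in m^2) 1.706e+04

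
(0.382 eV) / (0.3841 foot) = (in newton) 5.228e-19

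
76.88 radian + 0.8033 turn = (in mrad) 8.193e+04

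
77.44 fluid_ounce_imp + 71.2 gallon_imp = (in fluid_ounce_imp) 1.147e+04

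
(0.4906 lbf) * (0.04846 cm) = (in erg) 1.058e+04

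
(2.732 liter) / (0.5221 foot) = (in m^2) 0.01717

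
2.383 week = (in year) 0.0457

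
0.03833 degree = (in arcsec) 138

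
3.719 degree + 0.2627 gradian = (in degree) 3.955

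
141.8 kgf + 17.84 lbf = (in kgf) 149.9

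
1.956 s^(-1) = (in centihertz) 195.6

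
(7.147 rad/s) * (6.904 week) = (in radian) 2.984e+07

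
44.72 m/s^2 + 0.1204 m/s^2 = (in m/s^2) 44.84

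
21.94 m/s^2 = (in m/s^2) 21.94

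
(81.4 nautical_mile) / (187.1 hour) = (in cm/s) 22.38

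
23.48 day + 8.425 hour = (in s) 2.059e+06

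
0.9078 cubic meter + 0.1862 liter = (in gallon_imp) 199.7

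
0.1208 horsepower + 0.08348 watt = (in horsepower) 0.1209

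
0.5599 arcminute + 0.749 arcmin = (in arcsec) 78.53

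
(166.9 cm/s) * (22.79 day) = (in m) 3.286e+06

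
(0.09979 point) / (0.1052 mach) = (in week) 1.625e-12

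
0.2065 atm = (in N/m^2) 2.092e+04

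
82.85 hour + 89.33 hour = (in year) 0.01966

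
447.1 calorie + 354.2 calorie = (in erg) 3.353e+10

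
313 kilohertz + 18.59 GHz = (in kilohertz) 1.859e+07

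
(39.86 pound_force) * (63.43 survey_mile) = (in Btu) 1.716e+04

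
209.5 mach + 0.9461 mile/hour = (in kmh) 2.568e+05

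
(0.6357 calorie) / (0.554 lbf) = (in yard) 1.18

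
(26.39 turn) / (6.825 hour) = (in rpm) 0.06444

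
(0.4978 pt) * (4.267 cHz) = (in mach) 2.201e-08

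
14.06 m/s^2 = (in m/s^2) 14.06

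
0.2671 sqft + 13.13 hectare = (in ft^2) 1.413e+06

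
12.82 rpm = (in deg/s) 76.92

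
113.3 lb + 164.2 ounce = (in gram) 5.605e+04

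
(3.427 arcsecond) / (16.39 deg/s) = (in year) 1.842e-12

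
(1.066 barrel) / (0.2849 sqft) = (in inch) 252.1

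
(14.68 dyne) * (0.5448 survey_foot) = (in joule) 2.438e-05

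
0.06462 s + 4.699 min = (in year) 8.942e-06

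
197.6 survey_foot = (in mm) 6.023e+04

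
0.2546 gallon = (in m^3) 0.0009638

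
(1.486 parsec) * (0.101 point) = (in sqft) 1.759e+13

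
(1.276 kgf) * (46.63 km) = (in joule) 5.835e+05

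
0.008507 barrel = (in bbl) 0.008507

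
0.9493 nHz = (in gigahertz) 9.493e-19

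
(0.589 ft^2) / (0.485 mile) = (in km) 7.011e-08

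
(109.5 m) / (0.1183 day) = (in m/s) 0.01071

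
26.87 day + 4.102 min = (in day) 26.87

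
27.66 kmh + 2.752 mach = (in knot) 1836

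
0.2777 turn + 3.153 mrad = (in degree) 100.2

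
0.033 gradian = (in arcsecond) 106.9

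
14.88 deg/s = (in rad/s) 0.2597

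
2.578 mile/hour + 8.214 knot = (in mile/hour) 12.03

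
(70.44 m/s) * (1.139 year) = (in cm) 2.53e+11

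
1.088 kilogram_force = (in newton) 10.67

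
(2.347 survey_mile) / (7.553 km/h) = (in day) 0.02084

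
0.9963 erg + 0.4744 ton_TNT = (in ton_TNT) 0.4744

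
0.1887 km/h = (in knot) 0.1019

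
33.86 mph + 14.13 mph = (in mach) 0.06301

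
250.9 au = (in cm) 3.753e+15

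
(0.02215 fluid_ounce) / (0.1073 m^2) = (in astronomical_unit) 4.081e-17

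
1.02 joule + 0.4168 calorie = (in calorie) 0.6606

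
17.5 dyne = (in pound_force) 3.934e-05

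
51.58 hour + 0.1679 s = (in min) 3095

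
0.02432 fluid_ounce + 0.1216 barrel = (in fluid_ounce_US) 653.7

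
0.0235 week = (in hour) 3.948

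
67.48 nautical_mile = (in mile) 77.65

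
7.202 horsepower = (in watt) 5371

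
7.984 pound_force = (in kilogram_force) 3.621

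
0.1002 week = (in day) 0.7014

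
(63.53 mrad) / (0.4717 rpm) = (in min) 0.02144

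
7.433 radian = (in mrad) 7433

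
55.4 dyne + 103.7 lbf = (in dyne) 4.613e+07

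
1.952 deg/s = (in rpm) 0.3253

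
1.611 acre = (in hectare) 0.6519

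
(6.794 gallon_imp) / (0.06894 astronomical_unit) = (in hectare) 2.995e-16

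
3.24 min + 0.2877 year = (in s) 9.073e+06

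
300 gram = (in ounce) 10.58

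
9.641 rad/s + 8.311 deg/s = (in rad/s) 9.786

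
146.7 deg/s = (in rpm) 24.45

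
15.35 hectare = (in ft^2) 1.652e+06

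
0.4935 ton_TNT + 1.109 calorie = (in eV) 1.289e+28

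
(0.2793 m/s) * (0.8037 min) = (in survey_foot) 44.19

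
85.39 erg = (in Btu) 8.093e-09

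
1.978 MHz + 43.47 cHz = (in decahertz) 1.978e+05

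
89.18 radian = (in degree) 5110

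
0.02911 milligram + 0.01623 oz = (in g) 0.4601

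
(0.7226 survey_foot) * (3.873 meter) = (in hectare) 8.53e-05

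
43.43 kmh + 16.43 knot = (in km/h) 73.86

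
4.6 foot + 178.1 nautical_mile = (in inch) 1.299e+07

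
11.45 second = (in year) 3.631e-07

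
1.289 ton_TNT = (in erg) 5.393e+16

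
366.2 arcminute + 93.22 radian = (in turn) 14.85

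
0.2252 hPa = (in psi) 0.003266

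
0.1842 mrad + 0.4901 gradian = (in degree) 0.4516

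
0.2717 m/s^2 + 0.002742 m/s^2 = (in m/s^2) 0.2744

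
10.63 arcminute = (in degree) 0.1772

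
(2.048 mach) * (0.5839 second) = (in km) 0.4072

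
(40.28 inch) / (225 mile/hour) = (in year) 3.225e-10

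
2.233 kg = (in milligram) 2.233e+06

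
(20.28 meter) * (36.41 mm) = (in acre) 0.0001825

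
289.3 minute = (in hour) 4.822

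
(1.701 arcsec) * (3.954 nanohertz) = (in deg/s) 1.868e-12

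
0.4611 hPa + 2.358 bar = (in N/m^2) 2.358e+05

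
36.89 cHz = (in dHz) 3.689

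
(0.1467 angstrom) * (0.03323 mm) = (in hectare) 4.875e-20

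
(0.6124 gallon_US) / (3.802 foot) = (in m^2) 0.002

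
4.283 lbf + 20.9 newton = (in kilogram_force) 4.074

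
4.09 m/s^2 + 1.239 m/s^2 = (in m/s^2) 5.329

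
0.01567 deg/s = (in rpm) 0.002612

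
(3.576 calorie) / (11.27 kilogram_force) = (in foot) 0.4441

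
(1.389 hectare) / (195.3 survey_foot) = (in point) 6.614e+05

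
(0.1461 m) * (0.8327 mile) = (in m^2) 195.8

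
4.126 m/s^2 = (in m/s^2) 4.126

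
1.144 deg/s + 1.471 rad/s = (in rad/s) 1.491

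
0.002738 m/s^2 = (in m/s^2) 0.002738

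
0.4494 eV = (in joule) 7.2e-20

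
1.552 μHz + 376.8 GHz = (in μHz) 3.768e+17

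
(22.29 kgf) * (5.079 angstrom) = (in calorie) 2.653e-08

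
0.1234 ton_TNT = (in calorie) 1.234e+08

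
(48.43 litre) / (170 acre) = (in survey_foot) 2.31e-07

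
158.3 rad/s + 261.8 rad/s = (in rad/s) 420.1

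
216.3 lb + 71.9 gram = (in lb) 216.5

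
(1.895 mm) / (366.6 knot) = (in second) 1.005e-05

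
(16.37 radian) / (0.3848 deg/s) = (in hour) 0.6771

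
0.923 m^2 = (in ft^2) 9.935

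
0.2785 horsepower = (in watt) 207.7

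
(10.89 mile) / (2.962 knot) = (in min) 191.7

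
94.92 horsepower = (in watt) 7.078e+04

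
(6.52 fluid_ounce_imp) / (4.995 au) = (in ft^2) 2.669e-15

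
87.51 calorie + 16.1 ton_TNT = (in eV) 4.204e+29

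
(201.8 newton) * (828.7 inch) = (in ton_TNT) 1.015e-06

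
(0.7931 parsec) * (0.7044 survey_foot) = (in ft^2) 5.656e+16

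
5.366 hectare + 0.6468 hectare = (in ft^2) 6.472e+05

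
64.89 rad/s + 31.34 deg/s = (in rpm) 624.9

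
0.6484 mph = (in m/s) 0.2899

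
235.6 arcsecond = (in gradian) 0.07272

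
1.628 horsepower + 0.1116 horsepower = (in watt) 1297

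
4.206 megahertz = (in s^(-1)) 4.206e+06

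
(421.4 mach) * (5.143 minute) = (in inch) 1.743e+09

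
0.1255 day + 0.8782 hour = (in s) 1.4e+04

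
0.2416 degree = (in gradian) 0.2684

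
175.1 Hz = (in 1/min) 1.051e+04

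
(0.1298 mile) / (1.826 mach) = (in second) 0.336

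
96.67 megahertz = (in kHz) 9.667e+04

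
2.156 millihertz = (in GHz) 2.156e-12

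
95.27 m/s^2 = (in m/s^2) 95.27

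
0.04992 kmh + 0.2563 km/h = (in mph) 0.1903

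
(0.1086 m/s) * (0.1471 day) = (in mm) 1.38e+06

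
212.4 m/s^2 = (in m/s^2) 212.4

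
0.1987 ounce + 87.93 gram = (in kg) 0.09356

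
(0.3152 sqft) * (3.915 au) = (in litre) 1.715e+13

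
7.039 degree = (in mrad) 122.9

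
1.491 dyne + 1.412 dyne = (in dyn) 2.903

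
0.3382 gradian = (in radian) 0.005312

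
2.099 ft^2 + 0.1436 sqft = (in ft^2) 2.243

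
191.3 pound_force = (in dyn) 8.509e+07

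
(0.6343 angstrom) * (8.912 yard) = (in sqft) 5.564e-09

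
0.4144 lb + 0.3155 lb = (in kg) 0.3311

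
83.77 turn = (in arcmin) 1.809e+06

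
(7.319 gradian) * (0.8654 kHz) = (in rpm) 950.1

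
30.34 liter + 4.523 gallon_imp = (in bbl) 0.3202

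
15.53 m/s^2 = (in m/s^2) 15.53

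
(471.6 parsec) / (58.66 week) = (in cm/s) 4.102e+13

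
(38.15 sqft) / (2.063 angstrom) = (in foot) 5.637e+10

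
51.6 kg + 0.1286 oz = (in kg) 51.6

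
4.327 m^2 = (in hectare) 0.0004327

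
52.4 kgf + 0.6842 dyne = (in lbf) 115.5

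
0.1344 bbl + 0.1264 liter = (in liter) 21.49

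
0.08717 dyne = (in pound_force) 1.96e-07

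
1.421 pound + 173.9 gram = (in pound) 1.804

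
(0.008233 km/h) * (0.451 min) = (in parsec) 2.006e-18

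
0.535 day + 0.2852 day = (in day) 0.8202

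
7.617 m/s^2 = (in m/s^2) 7.617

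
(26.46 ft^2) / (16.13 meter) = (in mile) 9.47e-05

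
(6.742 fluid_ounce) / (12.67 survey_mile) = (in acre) 2.416e-12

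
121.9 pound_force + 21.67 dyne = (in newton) 542.2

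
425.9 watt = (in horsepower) 0.5711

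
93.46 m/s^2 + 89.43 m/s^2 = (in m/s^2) 182.9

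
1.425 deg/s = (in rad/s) 0.02487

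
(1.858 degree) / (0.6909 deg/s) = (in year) 8.528e-08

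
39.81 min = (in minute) 39.81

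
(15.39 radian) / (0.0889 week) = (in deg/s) 0.0164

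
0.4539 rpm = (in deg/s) 2.723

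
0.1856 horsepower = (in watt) 138.4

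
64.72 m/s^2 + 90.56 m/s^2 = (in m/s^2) 155.3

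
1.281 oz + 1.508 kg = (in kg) 1.544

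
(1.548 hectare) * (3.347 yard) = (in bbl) 2.98e+05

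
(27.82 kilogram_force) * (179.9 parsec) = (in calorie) 3.62e+20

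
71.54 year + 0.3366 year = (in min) 3.778e+07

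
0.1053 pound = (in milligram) 4.776e+04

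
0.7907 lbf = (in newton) 3.517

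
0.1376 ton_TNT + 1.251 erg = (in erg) 5.757e+15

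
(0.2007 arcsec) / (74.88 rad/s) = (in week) 2.149e-14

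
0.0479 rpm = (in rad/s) 0.005016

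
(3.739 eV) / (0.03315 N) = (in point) 5.122e-14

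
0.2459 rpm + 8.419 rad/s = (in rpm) 80.64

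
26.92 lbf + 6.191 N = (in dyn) 1.259e+07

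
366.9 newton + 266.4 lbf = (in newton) 1552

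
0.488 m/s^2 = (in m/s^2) 0.488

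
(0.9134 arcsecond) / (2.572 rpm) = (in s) 1.644e-05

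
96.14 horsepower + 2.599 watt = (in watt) 7.169e+04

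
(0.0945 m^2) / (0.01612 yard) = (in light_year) 6.777e-16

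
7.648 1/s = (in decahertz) 0.7648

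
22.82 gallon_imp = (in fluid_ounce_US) 3508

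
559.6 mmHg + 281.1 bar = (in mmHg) 2.114e+05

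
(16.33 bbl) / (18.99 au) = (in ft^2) 9.837e-12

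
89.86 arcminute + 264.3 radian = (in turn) 42.07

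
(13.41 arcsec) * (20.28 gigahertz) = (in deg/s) 7.554e+07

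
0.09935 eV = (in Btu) 1.509e-23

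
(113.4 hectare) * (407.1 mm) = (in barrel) 2.904e+06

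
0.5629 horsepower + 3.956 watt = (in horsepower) 0.5682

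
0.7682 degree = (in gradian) 0.8536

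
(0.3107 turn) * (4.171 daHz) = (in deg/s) 4665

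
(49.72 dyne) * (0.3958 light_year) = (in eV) 1.162e+31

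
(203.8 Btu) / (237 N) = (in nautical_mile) 0.4899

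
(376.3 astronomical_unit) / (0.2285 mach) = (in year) 2.294e+04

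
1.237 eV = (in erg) 1.982e-12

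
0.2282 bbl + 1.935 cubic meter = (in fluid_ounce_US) 6.666e+04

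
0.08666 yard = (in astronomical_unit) 5.297e-13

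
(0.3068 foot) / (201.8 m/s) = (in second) 0.0004634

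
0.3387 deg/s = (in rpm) 0.05645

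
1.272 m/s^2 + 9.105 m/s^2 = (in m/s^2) 10.38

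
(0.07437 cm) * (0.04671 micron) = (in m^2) 3.474e-11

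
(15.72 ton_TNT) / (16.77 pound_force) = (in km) 8.817e+05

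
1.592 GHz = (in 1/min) 9.552e+10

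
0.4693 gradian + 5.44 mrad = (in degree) 0.7341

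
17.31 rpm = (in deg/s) 103.9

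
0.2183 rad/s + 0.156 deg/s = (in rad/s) 0.221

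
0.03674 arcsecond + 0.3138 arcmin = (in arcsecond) 18.86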